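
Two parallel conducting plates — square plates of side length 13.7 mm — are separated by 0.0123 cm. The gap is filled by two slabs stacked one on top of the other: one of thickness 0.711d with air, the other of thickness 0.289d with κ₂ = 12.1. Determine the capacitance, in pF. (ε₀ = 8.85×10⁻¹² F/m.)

C ≈ 18.4 pF

A = (13.7 mm)² = 1.88×10⁻⁴ m².
Stacked slabs ⇒ two capacitors in series, each with the full plate area.
C₁ = κ₁ε₀A/d₁ = 1.00 × 8.85×10⁻¹² × 1.88×10⁻⁴ / 8.75×10⁻⁵ = 1.90×10⁻¹¹ F.
C₂ = κ₂ε₀A/d₂ = 12.1 × 8.85×10⁻¹² × 1.88×10⁻⁴ / 3.55×10⁻⁵ = 5.65×10⁻¹⁰ F.
C = (1/C₁ + 1/C₂)⁻¹ = 1.84×10⁻¹¹ F.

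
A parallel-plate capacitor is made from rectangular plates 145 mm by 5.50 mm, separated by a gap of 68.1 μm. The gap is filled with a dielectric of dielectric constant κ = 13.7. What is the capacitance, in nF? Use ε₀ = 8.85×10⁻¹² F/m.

C ≈ 1.42 nF

A = 145 × 5.50 mm² = 7.97×10⁻⁴ m².
C = κε₀A/d = 13.7 × 8.85×10⁻¹² × 7.97×10⁻⁴ / 6.81×10⁻⁵ = 1.42×10⁻⁹ F.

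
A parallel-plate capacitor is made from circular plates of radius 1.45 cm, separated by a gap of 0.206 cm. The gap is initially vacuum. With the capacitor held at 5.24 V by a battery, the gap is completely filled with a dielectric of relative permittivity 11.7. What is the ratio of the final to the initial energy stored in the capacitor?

Battery connected ⇒ V is held fixed.
C₂ = 11.7 C₁ and U = ½CV², so U₂/U₁ = C₂/C₁ = 11.7.

11.7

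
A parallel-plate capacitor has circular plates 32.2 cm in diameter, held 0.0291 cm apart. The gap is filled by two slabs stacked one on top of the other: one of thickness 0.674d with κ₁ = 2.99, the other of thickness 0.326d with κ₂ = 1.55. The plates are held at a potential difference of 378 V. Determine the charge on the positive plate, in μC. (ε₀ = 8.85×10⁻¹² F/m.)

Q ≈ 2.15 μC

A = π(32.2/2 cm)² = 8.14×10⁻² m².
Stacked slabs ⇒ two capacitors in series, each with the full plate area.
C₁ = κ₁ε₀A/d₁ = 2.99 × 8.85×10⁻¹² × 8.14×10⁻² / 1.96×10⁻⁴ = 1.10×10⁻⁸ F.
C₂ = κ₂ε₀A/d₂ = 1.55 × 8.85×10⁻¹² × 8.14×10⁻² / 9.49×10⁻⁵ = 1.18×10⁻⁸ F.
C = (1/C₁ + 1/C₂)⁻¹ = 5.68×10⁻⁹ F.
Q = CV = 5.68×10⁻⁹ × 378 = 2.15×10⁻⁶ C.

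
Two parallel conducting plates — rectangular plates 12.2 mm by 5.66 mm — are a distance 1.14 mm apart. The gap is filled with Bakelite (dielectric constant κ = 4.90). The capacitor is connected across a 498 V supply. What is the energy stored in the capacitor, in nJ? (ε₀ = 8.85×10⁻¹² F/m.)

A = 12.2 × 5.66 mm² = 6.91×10⁻⁵ m².
C = κε₀A/d = 4.90 × 8.85×10⁻¹² × 6.91×10⁻⁵ / 1.14×10⁻³ = 2.63×10⁻¹² F.
U = ½CV² = ½ × 2.63×10⁻¹² × (498)² = 3.26×10⁻⁷ J.

U ≈ 326 nJ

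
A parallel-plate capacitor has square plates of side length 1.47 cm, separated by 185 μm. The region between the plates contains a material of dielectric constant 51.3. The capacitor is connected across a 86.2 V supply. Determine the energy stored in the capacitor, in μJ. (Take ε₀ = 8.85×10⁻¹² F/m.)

A = (1.47 cm)² = 2.16×10⁻⁴ m².
C = κε₀A/d = 51.3 × 8.85×10⁻¹² × 2.16×10⁻⁴ / 1.85×10⁻⁴ = 5.30×10⁻¹⁰ F.
U = ½CV² = ½ × 5.30×10⁻¹⁰ × (86.2)² = 1.97×10⁻⁶ J.

1.97 μJ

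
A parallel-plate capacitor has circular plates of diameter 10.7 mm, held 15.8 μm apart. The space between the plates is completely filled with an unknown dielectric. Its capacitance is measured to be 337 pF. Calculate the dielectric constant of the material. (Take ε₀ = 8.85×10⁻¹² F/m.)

A = π(10.7/2 mm)² = 8.99×10⁻⁵ m².
κ = Cd/(ε₀A) = 3.37×10⁻¹⁰ × 1.58×10⁻⁵ / (8.85×10⁻¹² × 8.99×10⁻⁵) = 6.69.

6.69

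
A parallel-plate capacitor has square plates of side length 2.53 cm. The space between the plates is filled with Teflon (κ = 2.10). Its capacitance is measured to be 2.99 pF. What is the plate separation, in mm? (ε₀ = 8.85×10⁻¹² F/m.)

A = (2.53 cm)² = 6.40×10⁻⁴ m².
d = κε₀A/C = 2.10 × 8.85×10⁻¹² × 6.40×10⁻⁴ / 2.99×10⁻¹² = 3.98×10⁻³ m.

d ≈ 3.98 mm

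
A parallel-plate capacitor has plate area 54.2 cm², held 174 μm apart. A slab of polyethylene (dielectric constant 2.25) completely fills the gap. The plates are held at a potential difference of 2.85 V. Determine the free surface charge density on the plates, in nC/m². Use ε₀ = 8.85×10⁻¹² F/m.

A = 54.2 cm² = 5.42×10⁻³ m².
C = κε₀A/d = 2.25 × 8.85×10⁻¹² × 5.42×10⁻³ / 1.74×10⁻⁴ = 6.20×10⁻¹⁰ F.
σ = Q/A = CV/A = 6.20×10⁻¹⁰ × 2.85 / 5.42×10⁻³ = 3.26×10⁻⁷ C/m².

σ ≈ 326 nC/m²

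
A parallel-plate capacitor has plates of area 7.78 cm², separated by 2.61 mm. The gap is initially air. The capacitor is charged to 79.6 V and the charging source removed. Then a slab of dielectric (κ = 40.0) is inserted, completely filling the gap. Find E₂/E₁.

E₂/E₁ ≈ 0.0250

Isolated ⇒ Q is held fixed.
V₂ = Q/C₂ = V₁/40.0; E = V/d, so E₂/E₁ = (V₂/V₁)(d₁/d₂) = 0.0250.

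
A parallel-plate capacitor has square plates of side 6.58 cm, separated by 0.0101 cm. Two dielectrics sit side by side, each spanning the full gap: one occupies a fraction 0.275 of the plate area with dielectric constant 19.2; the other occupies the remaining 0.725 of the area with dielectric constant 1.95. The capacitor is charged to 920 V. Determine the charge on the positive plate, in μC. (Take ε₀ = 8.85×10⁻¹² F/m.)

A = (6.58 cm)² = 4.33×10⁻³ m².
Side-by-side slabs ⇒ two capacitors in parallel, each spanning the full gap.
C₁ = κ₁ε₀A₁/d = 19.2 × 8.85×10⁻¹² × 1.19×10⁻³ / 1.01×10⁻⁴ = 2.00×10⁻⁹ F.
C₂ = κ₂ε₀A₂/d = 1.95 × 8.85×10⁻¹² × 3.14×10⁻³ / 1.01×10⁻⁴ = 5.36×10⁻¹⁰ F.
C = C₁ + C₂ = 2.54×10⁻⁹ F.
Q = CV = 2.54×10⁻⁹ × 920 = 2.34×10⁻⁶ C.

Q ≈ 2.34 μC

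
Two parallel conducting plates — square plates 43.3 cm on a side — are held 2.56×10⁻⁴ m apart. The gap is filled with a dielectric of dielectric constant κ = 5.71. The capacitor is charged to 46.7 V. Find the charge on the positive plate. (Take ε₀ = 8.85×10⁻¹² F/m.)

A = (43.3 cm)² = 0.187 m².
C = κε₀A/d = 5.71 × 8.85×10⁻¹² × 0.187 / 2.56×10⁻⁴ = 3.70×10⁻⁸ F.
Q = CV = 3.70×10⁻⁸ × 46.7 = 1.73×10⁻⁶ C.

Q ≈ 1.73 μC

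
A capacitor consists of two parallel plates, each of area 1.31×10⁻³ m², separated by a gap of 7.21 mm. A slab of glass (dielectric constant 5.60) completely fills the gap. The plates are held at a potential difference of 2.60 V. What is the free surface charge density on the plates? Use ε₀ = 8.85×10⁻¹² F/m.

σ ≈ 17.9 nC/m²

C = κε₀A/d = 5.60 × 8.85×10⁻¹² × 1.31×10⁻³ / 7.21×10⁻³ = 9.00×10⁻¹² F.
σ = Q/A = CV/A = 9.00×10⁻¹² × 2.60 / 1.31×10⁻³ = 1.79×10⁻⁸ C/m².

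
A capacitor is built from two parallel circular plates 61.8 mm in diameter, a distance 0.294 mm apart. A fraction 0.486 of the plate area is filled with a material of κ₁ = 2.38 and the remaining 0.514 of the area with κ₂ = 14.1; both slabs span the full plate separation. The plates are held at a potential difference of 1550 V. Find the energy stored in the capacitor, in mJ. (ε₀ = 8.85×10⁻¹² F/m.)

A = π(61.8/2 mm)² = 3.00×10⁻³ m².
Side-by-side slabs ⇒ two capacitors in parallel, each spanning the full gap.
C₁ = κ₁ε₀A₁/d = 2.38 × 8.85×10⁻¹² × 1.46×10⁻³ / 2.94×10⁻⁴ = 1.04×10⁻¹⁰ F.
C₂ = κ₂ε₀A₂/d = 14.1 × 8.85×10⁻¹² × 1.54×10⁻³ / 2.94×10⁻⁴ = 6.54×10⁻¹⁰ F.
C = C₁ + C₂ = 7.59×10⁻¹⁰ F.
U = ½CV² = ½ × 7.59×10⁻¹⁰ × (1550)² = 9.12×10⁻⁴ J.

U ≈ 0.912 mJ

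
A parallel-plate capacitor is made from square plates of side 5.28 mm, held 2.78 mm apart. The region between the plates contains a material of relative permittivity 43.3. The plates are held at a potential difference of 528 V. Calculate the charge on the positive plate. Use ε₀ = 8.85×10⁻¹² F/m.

A = (5.28 mm)² = 2.79×10⁻⁵ m².
C = κε₀A/d = 43.3 × 8.85×10⁻¹² × 2.79×10⁻⁵ / 2.78×10⁻³ = 3.84×10⁻¹² F.
Q = CV = 3.84×10⁻¹² × 528 = 2.03×10⁻⁹ C.

Q ≈ 2.03 nC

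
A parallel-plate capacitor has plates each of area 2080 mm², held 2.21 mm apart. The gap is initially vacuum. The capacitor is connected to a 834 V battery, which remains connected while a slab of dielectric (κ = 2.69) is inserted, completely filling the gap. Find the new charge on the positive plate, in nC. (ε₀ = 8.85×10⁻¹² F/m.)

A = 2080 mm² = 2.08×10⁻³ m².
Initially C₁ = ε₀A/d = 8.85×10⁻¹² × 2.08×10⁻³ / 2.21×10⁻³ = 8.33×10⁻¹² F.
Q₁ = 6.95×10⁻⁹ C.
Battery connected ⇒ V is held fixed. C₂ = 2.69 C₁ and Q = CV, so Q₂/Q₁ = C₂/C₁ = 2.69.
Q₂ = 2.69 × 6.95×10⁻⁹ = 1.87×10⁻⁸ C.

Q ≈ 18.7 nC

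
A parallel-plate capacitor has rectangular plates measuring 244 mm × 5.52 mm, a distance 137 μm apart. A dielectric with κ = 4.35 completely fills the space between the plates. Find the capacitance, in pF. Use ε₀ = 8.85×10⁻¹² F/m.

378 pF

A = 244 × 5.52 mm² = 1.35×10⁻³ m².
C = κε₀A/d = 4.35 × 8.85×10⁻¹² × 1.35×10⁻³ / 1.37×10⁻⁴ = 3.78×10⁻¹⁰ F.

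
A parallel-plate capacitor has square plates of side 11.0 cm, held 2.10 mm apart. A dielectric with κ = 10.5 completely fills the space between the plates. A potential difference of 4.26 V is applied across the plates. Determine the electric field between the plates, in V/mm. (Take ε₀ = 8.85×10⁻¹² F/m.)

E = V/d = 4.26 / 2.10×10⁻³ = 2.03×10³ V/m.

2.03 V/mm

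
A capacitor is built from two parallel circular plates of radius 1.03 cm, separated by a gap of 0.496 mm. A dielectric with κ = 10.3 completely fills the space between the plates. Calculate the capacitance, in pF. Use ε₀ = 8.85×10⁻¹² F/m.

A = π(1.03 cm)² = 3.33×10⁻⁴ m².
C = κε₀A/d = 10.3 × 8.85×10⁻¹² × 3.33×10⁻⁴ / 4.96×10⁻⁴ = 6.13×10⁻¹¹ F.

C ≈ 61.3 pF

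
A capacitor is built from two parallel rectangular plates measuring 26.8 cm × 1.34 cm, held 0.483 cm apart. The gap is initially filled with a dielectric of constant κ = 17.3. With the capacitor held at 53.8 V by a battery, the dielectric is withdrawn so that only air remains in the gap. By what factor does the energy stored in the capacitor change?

0.0578

Battery connected ⇒ V is held fixed.
C₂ = 0.0578 C₁ and U = ½CV², so U₂/U₁ = C₂/C₁ = 0.0578.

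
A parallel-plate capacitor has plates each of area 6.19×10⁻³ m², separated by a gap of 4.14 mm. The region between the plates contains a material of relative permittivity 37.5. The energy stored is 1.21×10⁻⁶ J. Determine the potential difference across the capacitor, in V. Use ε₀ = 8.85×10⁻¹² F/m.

C = κε₀A/d = 37.5 × 8.85×10⁻¹² × 6.19×10⁻³ / 4.14×10⁻³ = 4.96×10⁻¹⁰ F.
V = √(2U/C) = √(2 × 1.21×10⁻⁶ / 4.96×10⁻¹⁰) = 69.8 V.

69.8 V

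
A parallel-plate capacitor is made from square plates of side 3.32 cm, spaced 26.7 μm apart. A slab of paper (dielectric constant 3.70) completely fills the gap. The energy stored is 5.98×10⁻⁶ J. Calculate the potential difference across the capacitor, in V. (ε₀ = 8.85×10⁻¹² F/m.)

94.1 V

A = (3.32 cm)² = 1.10×10⁻³ m².
C = κε₀A/d = 3.70 × 8.85×10⁻¹² × 1.10×10⁻³ / 2.67×10⁻⁵ = 1.35×10⁻⁹ F.
V = √(2U/C) = √(2 × 5.98×10⁻⁶ / 1.35×10⁻⁹) = 94.1 V.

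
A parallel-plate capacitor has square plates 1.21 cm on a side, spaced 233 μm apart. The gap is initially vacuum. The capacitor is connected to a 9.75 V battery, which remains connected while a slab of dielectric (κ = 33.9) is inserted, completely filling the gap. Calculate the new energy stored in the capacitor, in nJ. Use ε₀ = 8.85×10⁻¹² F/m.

A = (1.21 cm)² = 1.46×10⁻⁴ m².
Initially C₁ = ε₀A/d = 8.85×10⁻¹² × 1.46×10⁻⁴ / 2.33×10⁻⁴ = 5.56×10⁻¹² F.
U₁ = 2.64×10⁻¹⁰ J.
Battery connected ⇒ V is held fixed. C₂ = 33.9 C₁ and U = ½CV², so U₂/U₁ = C₂/C₁ = 33.9.
U₂ = 33.9 × 2.64×10⁻¹⁰ = 8.96×10⁻⁹ J.

U ≈ 8.96 nJ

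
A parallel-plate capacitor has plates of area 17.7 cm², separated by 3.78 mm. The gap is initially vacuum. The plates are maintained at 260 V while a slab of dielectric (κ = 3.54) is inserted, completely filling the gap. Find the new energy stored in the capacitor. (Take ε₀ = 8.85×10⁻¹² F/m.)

U ≈ 496 nJ

A = 17.7 cm² = 1.77×10⁻³ m².
Initially C₁ = ε₀A/d = 8.85×10⁻¹² × 1.77×10⁻³ / 3.78×10⁻³ = 4.14×10⁻¹² F.
U₁ = 1.40×10⁻⁷ J.
Battery connected ⇒ V is held fixed. C₂ = 3.54 C₁ and U = ½CV², so U₂/U₁ = C₂/C₁ = 3.54.
U₂ = 3.54 × 1.40×10⁻⁷ = 4.96×10⁻⁷ J.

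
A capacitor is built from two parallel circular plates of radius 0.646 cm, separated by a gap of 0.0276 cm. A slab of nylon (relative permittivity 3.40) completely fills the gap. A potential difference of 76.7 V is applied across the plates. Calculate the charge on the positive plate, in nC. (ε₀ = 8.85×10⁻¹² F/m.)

Q ≈ 1.10 nC

A = π(0.646 cm)² = 1.31×10⁻⁴ m².
C = κε₀A/d = 3.40 × 8.85×10⁻¹² × 1.31×10⁻⁴ / 2.76×10⁻⁴ = 1.43×10⁻¹¹ F.
Q = CV = 1.43×10⁻¹¹ × 76.7 = 1.10×10⁻⁹ C.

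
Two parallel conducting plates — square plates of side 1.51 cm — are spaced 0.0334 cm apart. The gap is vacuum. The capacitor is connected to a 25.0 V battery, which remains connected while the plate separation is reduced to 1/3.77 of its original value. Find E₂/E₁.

Battery connected ⇒ V is held fixed.
E = V/d, so E₂/E₁ = d₁/d₂ = 3.77.

3.77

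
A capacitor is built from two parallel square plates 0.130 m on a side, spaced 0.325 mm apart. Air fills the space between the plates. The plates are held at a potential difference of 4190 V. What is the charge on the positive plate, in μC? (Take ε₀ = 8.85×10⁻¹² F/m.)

Q ≈ 1.93 μC

A = (0.130 m)² = 1.69×10⁻² m².
C = ε₀A/d = 8.85×10⁻¹² × 1.69×10⁻² / 3.25×10⁻⁴ = 4.60×10⁻¹⁰ F.
Q = CV = 4.60×10⁻¹⁰ × 4190 = 1.93×10⁻⁶ C.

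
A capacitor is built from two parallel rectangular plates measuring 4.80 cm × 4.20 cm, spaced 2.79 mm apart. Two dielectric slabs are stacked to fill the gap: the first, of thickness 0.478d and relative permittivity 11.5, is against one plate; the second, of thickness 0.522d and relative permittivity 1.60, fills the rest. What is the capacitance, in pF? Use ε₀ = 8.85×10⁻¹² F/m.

A = 4.80 × 4.20 cm² = 2.02×10⁻³ m².
Stacked slabs ⇒ two capacitors in series, each with the full plate area.
C₁ = κ₁ε₀A/d₁ = 11.5 × 8.85×10⁻¹² × 2.02×10⁻³ / 1.33×10⁻³ = 1.54×10⁻¹⁰ F.
C₂ = κ₂ε₀A/d₂ = 1.60 × 8.85×10⁻¹² × 2.02×10⁻³ / 1.46×10⁻³ = 1.96×10⁻¹¹ F.
C = (1/C₁ + 1/C₂)⁻¹ = 1.74×10⁻¹¹ F.

C ≈ 17.4 pF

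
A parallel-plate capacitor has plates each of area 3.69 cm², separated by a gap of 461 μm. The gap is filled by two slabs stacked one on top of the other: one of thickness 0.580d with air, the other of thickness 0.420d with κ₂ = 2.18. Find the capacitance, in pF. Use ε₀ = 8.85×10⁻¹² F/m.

C ≈ 9.17 pF

A = 3.69 cm² = 3.69×10⁻⁴ m².
Stacked slabs ⇒ two capacitors in series, each with the full plate area.
C₁ = κ₁ε₀A/d₁ = 1.00 × 8.85×10⁻¹² × 3.69×10⁻⁴ / 2.67×10⁻⁴ = 1.22×10⁻¹¹ F.
C₂ = κ₂ε₀A/d₂ = 2.18 × 8.85×10⁻¹² × 3.69×10⁻⁴ / 1.94×10⁻⁴ = 3.68×10⁻¹¹ F.
C = (1/C₁ + 1/C₂)⁻¹ = 9.17×10⁻¹² F.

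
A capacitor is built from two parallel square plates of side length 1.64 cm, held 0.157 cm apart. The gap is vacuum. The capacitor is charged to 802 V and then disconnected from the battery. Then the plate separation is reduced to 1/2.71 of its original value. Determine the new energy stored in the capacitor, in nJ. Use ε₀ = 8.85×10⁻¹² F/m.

U ≈ 180 nJ

A = (1.64 cm)² = 2.69×10⁻⁴ m².
Initially C₁ = ε₀A/d = 8.85×10⁻¹² × 2.69×10⁻⁴ / 1.57×10⁻³ = 1.52×10⁻¹² F.
U₁ = 4.88×10⁻⁷ J.
Isolated ⇒ Q is held fixed. C₂ = 2.71 C₁ and U = Q²/(2C), so U₂/U₁ = C₁/C₂ = 0.369.
U₂ = 0.369 × 4.88×10⁻⁷ = 1.80×10⁻⁷ J.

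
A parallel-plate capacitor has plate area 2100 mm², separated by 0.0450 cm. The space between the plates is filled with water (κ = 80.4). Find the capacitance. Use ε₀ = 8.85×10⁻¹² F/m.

3.32 nF

A = 2100 mm² = 2.10×10⁻³ m².
C = κε₀A/d = 80.4 × 8.85×10⁻¹² × 2.10×10⁻³ / 4.50×10⁻⁴ = 3.32×10⁻⁹ F.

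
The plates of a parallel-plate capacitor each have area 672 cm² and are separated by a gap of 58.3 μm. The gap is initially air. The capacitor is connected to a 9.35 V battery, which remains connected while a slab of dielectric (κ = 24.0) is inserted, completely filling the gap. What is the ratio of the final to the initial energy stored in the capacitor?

U₂/U₁ ≈ 24.0

Battery connected ⇒ V is held fixed.
C₂ = 24.0 C₁ and U = ½CV², so U₂/U₁ = C₂/C₁ = 24.0.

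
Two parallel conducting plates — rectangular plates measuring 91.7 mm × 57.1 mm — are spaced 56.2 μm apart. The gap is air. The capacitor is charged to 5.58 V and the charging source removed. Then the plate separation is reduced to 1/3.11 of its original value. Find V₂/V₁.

Isolated ⇒ Q is held fixed.
C₂ = 3.11 C₁ and V = Q/C, so V₂/V₁ = C₁/C₂ = 0.322.

0.322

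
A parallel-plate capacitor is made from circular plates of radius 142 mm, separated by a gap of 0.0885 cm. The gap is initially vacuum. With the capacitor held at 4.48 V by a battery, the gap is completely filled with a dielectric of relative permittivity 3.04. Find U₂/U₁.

Battery connected ⇒ V is held fixed.
C₂ = 3.04 C₁ and U = ½CV², so U₂/U₁ = C₂/C₁ = 3.04.

U₂/U₁ ≈ 3.04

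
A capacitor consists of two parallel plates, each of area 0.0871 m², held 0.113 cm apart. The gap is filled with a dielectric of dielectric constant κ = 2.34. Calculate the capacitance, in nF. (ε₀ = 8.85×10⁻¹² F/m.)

C = κε₀A/d = 2.34 × 8.85×10⁻¹² × 8.71×10⁻² / 1.13×10⁻³ = 1.60×10⁻⁹ F.

C ≈ 1.60 nF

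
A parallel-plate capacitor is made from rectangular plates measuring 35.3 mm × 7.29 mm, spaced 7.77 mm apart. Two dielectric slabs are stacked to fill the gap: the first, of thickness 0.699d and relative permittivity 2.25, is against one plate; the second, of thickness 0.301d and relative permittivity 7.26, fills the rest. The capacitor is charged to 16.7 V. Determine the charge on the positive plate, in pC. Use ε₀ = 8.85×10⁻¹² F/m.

A = 35.3 × 7.29 mm² = 2.57×10⁻⁴ m².
Stacked slabs ⇒ two capacitors in series, each with the full plate area.
C₁ = κ₁ε₀A/d₁ = 2.25 × 8.85×10⁻¹² × 2.57×10⁻⁴ / 5.43×10⁻³ = 9.43×10⁻¹³ F.
C₂ = κ₂ε₀A/d₂ = 7.26 × 8.85×10⁻¹² × 2.57×10⁻⁴ / 2.34×10⁻³ = 7.07×10⁻¹² F.
C = (1/C₁ + 1/C₂)⁻¹ = 8.32×10⁻¹³ F.
Q = CV = 8.32×10⁻¹³ × 16.7 = 1.39×10⁻¹¹ C.

13.9 pC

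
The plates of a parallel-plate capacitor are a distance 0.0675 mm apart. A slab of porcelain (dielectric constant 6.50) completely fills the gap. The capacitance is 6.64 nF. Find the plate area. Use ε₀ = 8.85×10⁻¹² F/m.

77.9 cm²

A = Cd/(κε₀) = 6.64×10⁻⁹ × 6.75×10⁻⁵ / (6.50 × 8.85×10⁻¹²) = 7.79×10⁻³ m².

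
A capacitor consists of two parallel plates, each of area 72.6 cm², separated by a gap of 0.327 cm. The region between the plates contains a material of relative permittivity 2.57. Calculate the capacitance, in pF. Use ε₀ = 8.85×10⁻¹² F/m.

A = 72.6 cm² = 7.26×10⁻³ m².
C = κε₀A/d = 2.57 × 8.85×10⁻¹² × 7.26×10⁻³ / 3.27×10⁻³ = 5.05×10⁻¹¹ F.

C ≈ 50.5 pF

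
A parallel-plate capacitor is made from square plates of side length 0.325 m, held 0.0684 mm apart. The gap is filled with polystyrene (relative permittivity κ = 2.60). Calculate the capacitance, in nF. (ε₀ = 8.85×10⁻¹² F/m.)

35.5 nF

A = (0.325 m)² = 0.106 m².
C = κε₀A/d = 2.60 × 8.85×10⁻¹² × 0.106 / 6.84×10⁻⁵ = 3.55×10⁻⁸ F.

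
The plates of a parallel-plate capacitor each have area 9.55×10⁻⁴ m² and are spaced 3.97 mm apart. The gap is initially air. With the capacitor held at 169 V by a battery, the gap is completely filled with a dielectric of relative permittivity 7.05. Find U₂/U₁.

Battery connected ⇒ V is held fixed.
C₂ = 7.05 C₁ and U = ½CV², so U₂/U₁ = C₂/C₁ = 7.05.

7.05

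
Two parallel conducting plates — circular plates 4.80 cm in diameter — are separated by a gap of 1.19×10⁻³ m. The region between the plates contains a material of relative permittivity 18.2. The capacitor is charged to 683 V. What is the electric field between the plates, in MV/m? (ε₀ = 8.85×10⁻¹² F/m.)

E = V/d = 683 / 1.19×10⁻³ = 5.74×10⁵ V/m.

E ≈ 0.574 MV/m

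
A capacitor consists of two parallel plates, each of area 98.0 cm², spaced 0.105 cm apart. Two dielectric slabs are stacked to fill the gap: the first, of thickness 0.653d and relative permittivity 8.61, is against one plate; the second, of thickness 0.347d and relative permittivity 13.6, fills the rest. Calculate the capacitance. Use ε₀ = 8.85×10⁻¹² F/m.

A = 98.0 cm² = 9.80×10⁻³ m².
Stacked slabs ⇒ two capacitors in series, each with the full plate area.
C₁ = κ₁ε₀A/d₁ = 8.61 × 8.85×10⁻¹² × 9.80×10⁻³ / 6.86×10⁻⁴ = 1.09×10⁻⁹ F.
C₂ = κ₂ε₀A/d₂ = 13.6 × 8.85×10⁻¹² × 9.80×10⁻³ / 3.64×10⁻⁴ = 3.24×10⁻⁹ F.
C = (1/C₁ + 1/C₂)⁻¹ = 8.15×10⁻¹⁰ F.

C ≈ 0.815 nF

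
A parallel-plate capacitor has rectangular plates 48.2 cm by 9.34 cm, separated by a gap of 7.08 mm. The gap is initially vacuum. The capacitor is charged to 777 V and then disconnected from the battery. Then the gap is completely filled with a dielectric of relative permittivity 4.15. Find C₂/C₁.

C₂/C₁ ≈ 4.15

C = κε₀A/d scales with κ, so C₂/C₁ = κ = 4.15.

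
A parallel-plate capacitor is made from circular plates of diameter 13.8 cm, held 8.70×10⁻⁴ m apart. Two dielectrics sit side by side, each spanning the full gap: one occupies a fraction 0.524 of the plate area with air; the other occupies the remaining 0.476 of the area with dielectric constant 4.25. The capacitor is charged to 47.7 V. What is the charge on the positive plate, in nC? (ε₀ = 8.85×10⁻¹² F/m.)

18.5 nC

A = π(13.8/2 cm)² = 1.50×10⁻² m².
Side-by-side slabs ⇒ two capacitors in parallel, each spanning the full gap.
C₁ = κ₁ε₀A₁/d = 1.00 × 8.85×10⁻¹² × 7.84×10⁻³ / 8.70×10⁻⁴ = 7.97×10⁻¹¹ F.
C₂ = κ₂ε₀A₂/d = 4.25 × 8.85×10⁻¹² × 7.12×10⁻³ / 8.70×10⁻⁴ = 3.08×10⁻¹⁰ F.
C = C₁ + C₂ = 3.88×10⁻¹⁰ F.
Q = CV = 3.88×10⁻¹⁰ × 47.7 = 1.85×10⁻⁸ C.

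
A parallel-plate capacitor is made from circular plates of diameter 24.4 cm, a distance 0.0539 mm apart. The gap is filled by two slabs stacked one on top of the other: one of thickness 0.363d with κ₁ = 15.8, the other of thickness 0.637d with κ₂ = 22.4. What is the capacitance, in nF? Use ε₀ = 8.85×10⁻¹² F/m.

A = π(24.4/2 cm)² = 4.68×10⁻² m².
Stacked slabs ⇒ two capacitors in series, each with the full plate area.
C₁ = κ₁ε₀A/d₁ = 15.8 × 8.85×10⁻¹² × 4.68×10⁻² / 1.96×10⁻⁵ = 3.34×10⁻⁷ F.
C₂ = κ₂ε₀A/d₂ = 22.4 × 8.85×10⁻¹² × 4.68×10⁻² / 3.43×10⁻⁵ = 2.70×10⁻⁷ F.
C = (1/C₁ + 1/C₂)⁻¹ = 1.49×10⁻⁷ F.

149 nF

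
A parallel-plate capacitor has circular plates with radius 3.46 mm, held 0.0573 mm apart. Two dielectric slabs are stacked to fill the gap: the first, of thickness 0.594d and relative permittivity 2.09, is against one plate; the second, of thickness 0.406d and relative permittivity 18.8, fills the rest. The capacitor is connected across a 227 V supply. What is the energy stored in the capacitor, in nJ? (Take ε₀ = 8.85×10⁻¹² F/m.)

489 nJ

A = π(3.46 mm)² = 3.76×10⁻⁵ m².
Stacked slabs ⇒ two capacitors in series, each with the full plate area.
C₁ = κ₁ε₀A/d₁ = 2.09 × 8.85×10⁻¹² × 3.76×10⁻⁵ / 3.40×10⁻⁵ = 2.04×10⁻¹¹ F.
C₂ = κ₂ε₀A/d₂ = 18.8 × 8.85×10⁻¹² × 3.76×10⁻⁵ / 2.33×10⁻⁵ = 2.69×10⁻¹⁰ F.
C = (1/C₁ + 1/C₂)⁻¹ = 1.90×10⁻¹¹ F.
U = ½CV² = ½ × 1.90×10⁻¹¹ × (227)² = 4.89×10⁻⁷ J.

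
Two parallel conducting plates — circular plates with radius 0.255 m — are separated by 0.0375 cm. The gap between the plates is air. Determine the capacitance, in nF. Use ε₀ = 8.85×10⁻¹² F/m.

C ≈ 4.82 nF

A = π(0.255 m)² = 0.204 m².
C = ε₀A/d = 8.85×10⁻¹² × 0.204 / 3.75×10⁻⁴ = 4.82×10⁻⁹ F.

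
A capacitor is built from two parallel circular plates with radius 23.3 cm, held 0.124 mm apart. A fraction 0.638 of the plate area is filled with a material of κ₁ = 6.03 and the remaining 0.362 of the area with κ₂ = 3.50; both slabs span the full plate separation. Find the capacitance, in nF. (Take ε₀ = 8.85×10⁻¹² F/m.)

62.3 nF

A = π(23.3 cm)² = 0.171 m².
Side-by-side slabs ⇒ two capacitors in parallel, each spanning the full gap.
C₁ = κ₁ε₀A₁/d = 6.03 × 8.85×10⁻¹² × 0.109 / 1.24×10⁻⁴ = 4.68×10⁻⁸ F.
C₂ = κ₂ε₀A₂/d = 3.50 × 8.85×10⁻¹² × 6.17×10⁻² / 1.24×10⁻⁴ = 1.54×10⁻⁸ F.
C = C₁ + C₂ = 6.23×10⁻⁸ F.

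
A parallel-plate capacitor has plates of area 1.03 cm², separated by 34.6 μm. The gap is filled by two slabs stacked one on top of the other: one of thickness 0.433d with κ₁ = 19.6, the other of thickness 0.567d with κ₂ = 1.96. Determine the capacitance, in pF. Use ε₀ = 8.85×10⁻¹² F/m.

C ≈ 84.6 pF

A = 1.03 cm² = 1.03×10⁻⁴ m².
Stacked slabs ⇒ two capacitors in series, each with the full plate area.
C₁ = κ₁ε₀A/d₁ = 19.6 × 8.85×10⁻¹² × 1.03×10⁻⁴ / 1.50×10⁻⁵ = 1.19×10⁻⁹ F.
C₂ = κ₂ε₀A/d₂ = 1.96 × 8.85×10⁻¹² × 1.03×10⁻⁴ / 1.96×10⁻⁵ = 9.11×10⁻¹¹ F.
C = (1/C₁ + 1/C₂)⁻¹ = 8.46×10⁻¹¹ F.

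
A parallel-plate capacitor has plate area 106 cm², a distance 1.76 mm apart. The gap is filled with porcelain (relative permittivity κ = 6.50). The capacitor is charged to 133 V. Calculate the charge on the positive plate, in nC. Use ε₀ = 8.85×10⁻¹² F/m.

A = 106 cm² = 1.06×10⁻² m².
C = κε₀A/d = 6.50 × 8.85×10⁻¹² × 1.06×10⁻² / 1.76×10⁻³ = 3.46×10⁻¹⁰ F.
Q = CV = 3.46×10⁻¹⁰ × 133 = 4.61×10⁻⁸ C.

Q ≈ 46.1 nC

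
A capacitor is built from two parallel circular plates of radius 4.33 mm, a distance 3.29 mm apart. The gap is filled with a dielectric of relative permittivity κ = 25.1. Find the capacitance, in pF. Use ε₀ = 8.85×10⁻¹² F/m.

C ≈ 3.98 pF

A = π(4.33 mm)² = 5.89×10⁻⁵ m².
C = κε₀A/d = 25.1 × 8.85×10⁻¹² × 5.89×10⁻⁵ / 3.29×10⁻³ = 3.98×10⁻¹² F.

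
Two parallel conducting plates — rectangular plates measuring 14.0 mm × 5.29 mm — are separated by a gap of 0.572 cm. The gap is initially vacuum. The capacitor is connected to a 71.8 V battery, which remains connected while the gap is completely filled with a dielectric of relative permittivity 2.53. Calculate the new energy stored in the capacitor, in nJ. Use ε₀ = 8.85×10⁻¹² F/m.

U ≈ 0.747 nJ

A = 14.0 × 5.29 mm² = 7.41×10⁻⁵ m².
Initially C₁ = ε₀A/d = 8.85×10⁻¹² × 7.41×10⁻⁵ / 5.72×10⁻³ = 1.15×10⁻¹³ F.
U₁ = 2.95×10⁻¹⁰ J.
Battery connected ⇒ V is held fixed. C₂ = 2.53 C₁ and U = ½CV², so U₂/U₁ = C₂/C₁ = 2.53.
U₂ = 2.53 × 2.95×10⁻¹⁰ = 7.47×10⁻¹⁰ J.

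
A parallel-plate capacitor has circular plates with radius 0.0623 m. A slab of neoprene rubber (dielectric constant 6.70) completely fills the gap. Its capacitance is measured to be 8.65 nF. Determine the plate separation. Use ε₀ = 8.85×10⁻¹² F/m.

A = π(0.0623 m)² = 1.22×10⁻² m².
d = κε₀A/C = 6.70 × 8.85×10⁻¹² × 1.22×10⁻² / 8.65×10⁻⁹ = 8.36×10⁻⁵ m.

83.6 μm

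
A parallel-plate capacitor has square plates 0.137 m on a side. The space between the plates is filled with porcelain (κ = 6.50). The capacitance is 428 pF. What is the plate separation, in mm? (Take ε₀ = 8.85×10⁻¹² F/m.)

A = (0.137 m)² = 1.88×10⁻² m².
d = κε₀A/C = 6.50 × 8.85×10⁻¹² × 1.88×10⁻² / 4.28×10⁻¹⁰ = 2.52×10⁻³ m.

2.52 mm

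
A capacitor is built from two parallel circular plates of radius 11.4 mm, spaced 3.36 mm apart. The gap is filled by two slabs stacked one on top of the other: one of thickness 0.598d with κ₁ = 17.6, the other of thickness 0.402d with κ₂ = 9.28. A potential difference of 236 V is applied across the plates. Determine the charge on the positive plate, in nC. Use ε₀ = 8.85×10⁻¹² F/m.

A = π(11.4 mm)² = 4.08×10⁻⁴ m².
Stacked slabs ⇒ two capacitors in series, each with the full plate area.
C₁ = κ₁ε₀A/d₁ = 17.6 × 8.85×10⁻¹² × 4.08×10⁻⁴ / 2.01×10⁻³ = 3.17×10⁻¹¹ F.
C₂ = κ₂ε₀A/d₂ = 9.28 × 8.85×10⁻¹² × 4.08×10⁻⁴ / 1.35×10⁻³ = 2.48×10⁻¹¹ F.
C = (1/C₁ + 1/C₂)⁻¹ = 1.39×10⁻¹¹ F.
Q = CV = 1.39×10⁻¹¹ × 236 = 3.28×10⁻⁹ C.

Q ≈ 3.28 nC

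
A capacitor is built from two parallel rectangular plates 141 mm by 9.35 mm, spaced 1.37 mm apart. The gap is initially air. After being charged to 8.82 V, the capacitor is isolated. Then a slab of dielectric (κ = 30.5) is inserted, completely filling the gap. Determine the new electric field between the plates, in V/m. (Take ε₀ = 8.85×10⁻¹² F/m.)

211 V/m

A = 141 × 9.35 mm² = 1.32×10⁻³ m².
Initially C₁ = ε₀A/d = 8.85×10⁻¹² × 1.32×10⁻³ / 1.37×10⁻³ = 8.52×10⁻¹² F.
E₁ = 6.44×10³ V/m.
Isolated ⇒ Q is held fixed. V₂ = Q/C₂ = V₁/30.5; E = V/d, so E₂/E₁ = (V₂/V₁)(d₁/d₂) = 0.0328.
E₂ = 0.0328 × 6.44×10³ = 2.11×10² V/m.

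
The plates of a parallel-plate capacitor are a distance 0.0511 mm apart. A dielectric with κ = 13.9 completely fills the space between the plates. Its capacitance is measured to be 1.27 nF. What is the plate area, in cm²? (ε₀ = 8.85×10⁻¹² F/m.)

A = Cd/(κε₀) = 1.27×10⁻⁹ × 5.11×10⁻⁵ / (13.9 × 8.85×10⁻¹²) = 5.28×10⁻⁴ m².

5.28 cm²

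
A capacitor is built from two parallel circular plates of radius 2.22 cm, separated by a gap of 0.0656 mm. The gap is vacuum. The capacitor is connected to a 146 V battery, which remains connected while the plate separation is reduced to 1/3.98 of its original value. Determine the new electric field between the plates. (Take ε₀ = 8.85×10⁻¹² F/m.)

E ≈ 8.86 MV/m

A = π(2.22 cm)² = 1.55×10⁻³ m².
Initially C₁ = ε₀A/d = 8.85×10⁻¹² × 1.55×10⁻³ / 6.56×10⁻⁵ = 2.09×10⁻¹⁰ F.
E₁ = 2.23×10⁶ V/m.
Battery connected ⇒ V is held fixed. E = V/d, so E₂/E₁ = d₁/d₂ = 3.98.
E₂ = 3.98 × 2.23×10⁶ = 8.86×10⁶ V/m.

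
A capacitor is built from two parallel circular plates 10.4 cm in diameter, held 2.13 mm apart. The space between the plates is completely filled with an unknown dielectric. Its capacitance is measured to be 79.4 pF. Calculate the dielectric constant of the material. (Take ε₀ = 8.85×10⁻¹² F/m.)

2.25

A = π(10.4/2 cm)² = 8.49×10⁻³ m².
κ = Cd/(ε₀A) = 7.94×10⁻¹¹ × 2.13×10⁻³ / (8.85×10⁻¹² × 8.49×10⁻³) = 2.25.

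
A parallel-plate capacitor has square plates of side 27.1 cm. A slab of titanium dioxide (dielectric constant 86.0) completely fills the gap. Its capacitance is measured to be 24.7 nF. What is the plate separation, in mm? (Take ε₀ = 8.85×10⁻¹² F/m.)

A = (27.1 cm)² = 7.34×10⁻² m².
d = κε₀A/C = 86.0 × 8.85×10⁻¹² × 7.34×10⁻² / 2.47×10⁻⁸ = 2.26×10⁻³ m.

d ≈ 2.26 mm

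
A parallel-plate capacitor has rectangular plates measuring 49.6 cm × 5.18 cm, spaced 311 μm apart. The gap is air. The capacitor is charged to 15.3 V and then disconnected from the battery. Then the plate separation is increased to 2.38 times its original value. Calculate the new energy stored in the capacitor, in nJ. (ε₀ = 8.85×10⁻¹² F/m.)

U ≈ 204 nJ

A = 49.6 × 5.18 cm² = 2.57×10⁻² m².
Initially C₁ = ε₀A/d = 8.85×10⁻¹² × 2.57×10⁻² / 3.11×10⁻⁴ = 7.31×10⁻¹⁰ F.
U₁ = 8.56×10⁻⁸ J.
Isolated ⇒ Q is held fixed. C₂ = 0.420 C₁ and U = Q²/(2C), so U₂/U₁ = C₁/C₂ = 2.38.
U₂ = 2.38 × 8.56×10⁻⁸ = 2.04×10⁻⁷ J.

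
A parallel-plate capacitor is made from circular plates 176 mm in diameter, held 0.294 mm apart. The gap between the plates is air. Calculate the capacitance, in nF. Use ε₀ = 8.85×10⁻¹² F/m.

0.732 nF

A = π(176/2 mm)² = 2.43×10⁻² m².
C = ε₀A/d = 8.85×10⁻¹² × 2.43×10⁻² / 2.94×10⁻⁴ = 7.32×10⁻¹⁰ F.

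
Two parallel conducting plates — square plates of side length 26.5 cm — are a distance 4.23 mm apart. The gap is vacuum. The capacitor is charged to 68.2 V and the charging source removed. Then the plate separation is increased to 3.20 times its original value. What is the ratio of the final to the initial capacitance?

C = ε₀A/d scales as 1/d, so C₂/C₁ = d₁/d₂ = 1/3.20 = 0.312.

C₂/C₁ ≈ 0.312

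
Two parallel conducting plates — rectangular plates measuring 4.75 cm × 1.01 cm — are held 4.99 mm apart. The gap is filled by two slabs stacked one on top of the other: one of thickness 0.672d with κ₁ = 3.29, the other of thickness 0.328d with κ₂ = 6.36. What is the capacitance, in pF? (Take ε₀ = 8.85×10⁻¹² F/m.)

C ≈ 3.33 pF

A = 4.75 × 1.01 cm² = 4.80×10⁻⁴ m².
Stacked slabs ⇒ two capacitors in series, each with the full plate area.
C₁ = κ₁ε₀A/d₁ = 3.29 × 8.85×10⁻¹² × 4.80×10⁻⁴ / 3.35×10⁻³ = 4.17×10⁻¹² F.
C₂ = κ₂ε₀A/d₂ = 6.36 × 8.85×10⁻¹² × 4.80×10⁻⁴ / 1.64×10⁻³ = 1.65×10⁻¹¹ F.
C = (1/C₁ + 1/C₂)⁻¹ = 3.33×10⁻¹² F.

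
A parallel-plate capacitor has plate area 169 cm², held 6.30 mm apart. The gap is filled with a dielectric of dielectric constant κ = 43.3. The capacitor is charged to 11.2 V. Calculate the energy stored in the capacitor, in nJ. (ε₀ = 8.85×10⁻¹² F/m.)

A = 169 cm² = 1.69×10⁻² m².
C = κε₀A/d = 43.3 × 8.85×10⁻¹² × 1.69×10⁻² / 6.30×10⁻³ = 1.03×10⁻⁹ F.
U = ½CV² = ½ × 1.03×10⁻⁹ × (11.2)² = 6.45×10⁻⁸ J.

U ≈ 64.5 nJ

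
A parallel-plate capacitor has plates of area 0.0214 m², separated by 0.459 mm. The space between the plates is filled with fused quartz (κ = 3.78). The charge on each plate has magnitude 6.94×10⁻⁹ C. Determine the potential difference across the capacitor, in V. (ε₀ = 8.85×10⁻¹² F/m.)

V ≈ 4.45 V

C = κε₀A/d = 3.78 × 8.85×10⁻¹² × 2.14×10⁻² / 4.59×10⁻⁴ = 1.56×10⁻⁹ F.
V = Q/C = 6.94×10⁻⁹ / 1.56×10⁻⁹ = 4.45 V.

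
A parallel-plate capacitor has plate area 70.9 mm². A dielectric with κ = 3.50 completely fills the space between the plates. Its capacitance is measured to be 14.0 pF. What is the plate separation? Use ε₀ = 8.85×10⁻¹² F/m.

A = 70.9 mm² = 7.09×10⁻⁵ m².
d = κε₀A/C = 3.50 × 8.85×10⁻¹² × 7.09×10⁻⁵ / 1.40×10⁻¹¹ = 1.57×10⁻⁴ m.

d ≈ 157 μm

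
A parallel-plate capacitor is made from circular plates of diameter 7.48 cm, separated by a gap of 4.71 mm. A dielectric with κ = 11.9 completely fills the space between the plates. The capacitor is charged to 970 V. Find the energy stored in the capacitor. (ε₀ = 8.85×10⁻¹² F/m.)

A = π(7.48/2 cm)² = 4.39×10⁻³ m².
C = κε₀A/d = 11.9 × 8.85×10⁻¹² × 4.39×10⁻³ / 4.71×10⁻³ = 9.83×10⁻¹¹ F.
U = ½CV² = ½ × 9.83×10⁻¹¹ × (970)² = 4.62×10⁻⁵ J.

46.2 μJ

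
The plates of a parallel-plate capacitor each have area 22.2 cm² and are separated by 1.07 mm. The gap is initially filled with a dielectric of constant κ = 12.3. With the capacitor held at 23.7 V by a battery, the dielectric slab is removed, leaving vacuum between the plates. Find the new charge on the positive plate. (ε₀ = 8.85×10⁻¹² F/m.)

Q ≈ 435 pC

A = 22.2 cm² = 2.22×10⁻³ m².
Initially C₁ = κε₀A/d = 12.3 × 8.85×10⁻¹² × 2.22×10⁻³ / 1.07×10⁻³ = 2.26×10⁻¹⁰ F.
Q₁ = 5.35×10⁻⁹ C.
Battery connected ⇒ V is held fixed. C₂ = 0.0813 C₁ and Q = CV, so Q₂/Q₁ = C₂/C₁ = 0.0813.
Q₂ = 0.0813 × 5.35×10⁻⁹ = 4.35×10⁻¹⁰ C.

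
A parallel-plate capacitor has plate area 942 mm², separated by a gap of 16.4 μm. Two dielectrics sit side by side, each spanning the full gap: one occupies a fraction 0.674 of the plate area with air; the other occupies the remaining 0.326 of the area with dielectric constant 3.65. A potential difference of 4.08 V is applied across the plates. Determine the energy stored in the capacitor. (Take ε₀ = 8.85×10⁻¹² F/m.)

A = 942 mm² = 9.42×10⁻⁴ m².
Side-by-side slabs ⇒ two capacitors in parallel, each spanning the full gap.
C₁ = κ₁ε₀A₁/d = 1.00 × 8.85×10⁻¹² × 6.35×10⁻⁴ / 1.64×10⁻⁵ = 3.43×10⁻¹⁰ F.
C₂ = κ₂ε₀A₂/d = 3.65 × 8.85×10⁻¹² × 3.07×10⁻⁴ / 1.64×10⁻⁵ = 6.05×10⁻¹⁰ F.
C = C₁ + C₂ = 9.47×10⁻¹⁰ F.
U = ½CV² = ½ × 9.47×10⁻¹⁰ × (4.08)² = 7.89×10⁻⁹ J.

7.89 nJ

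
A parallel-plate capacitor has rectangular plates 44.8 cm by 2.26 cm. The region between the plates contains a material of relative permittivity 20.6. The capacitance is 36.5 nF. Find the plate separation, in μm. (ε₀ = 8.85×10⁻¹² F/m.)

50.6 μm

A = 44.8 × 2.26 cm² = 1.01×10⁻² m².
d = κε₀A/C = 20.6 × 8.85×10⁻¹² × 1.01×10⁻² / 3.65×10⁻⁸ = 5.06×10⁻⁵ m.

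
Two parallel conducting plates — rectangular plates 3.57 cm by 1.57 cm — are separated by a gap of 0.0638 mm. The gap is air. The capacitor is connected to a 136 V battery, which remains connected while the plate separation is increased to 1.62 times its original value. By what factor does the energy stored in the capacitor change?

0.617

Battery connected ⇒ V is held fixed.
C₂ = 0.617 C₁ and U = ½CV², so U₂/U₁ = C₂/C₁ = 0.617.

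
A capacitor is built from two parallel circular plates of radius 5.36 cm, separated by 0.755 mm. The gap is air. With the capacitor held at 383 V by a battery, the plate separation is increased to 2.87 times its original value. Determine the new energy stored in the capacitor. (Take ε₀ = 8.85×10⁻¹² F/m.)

A = π(5.36 cm)² = 9.03×10⁻³ m².
Initially C₁ = ε₀A/d = 8.85×10⁻¹² × 9.03×10⁻³ / 7.55×10⁻⁴ = 1.06×10⁻¹⁰ F.
U₁ = 7.76×10⁻⁶ J.
Battery connected ⇒ V is held fixed. C₂ = 0.348 C₁ and U = ½CV², so U₂/U₁ = C₂/C₁ = 0.348.
U₂ = 0.348 × 7.76×10⁻⁶ = 2.70×10⁻⁶ J.

U ≈ 2.70 μJ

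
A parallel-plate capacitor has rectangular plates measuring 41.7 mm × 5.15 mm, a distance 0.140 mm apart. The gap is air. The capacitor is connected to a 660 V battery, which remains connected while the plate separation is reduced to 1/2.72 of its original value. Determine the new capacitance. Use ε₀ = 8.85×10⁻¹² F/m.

36.9 pF

A = 41.7 × 5.15 mm² = 2.15×10⁻⁴ m².
Initially C₁ = ε₀A/d = 8.85×10⁻¹² × 2.15×10⁻⁴ / 1.40×10⁻⁴ = 1.36×10⁻¹¹ F.
C = ε₀A/d scales as 1/d, so C₂/C₁ = d₁/d₂ = 2.72.
C₂ = 2.72 × 1.36×10⁻¹¹ = 3.69×10⁻¹¹ F.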